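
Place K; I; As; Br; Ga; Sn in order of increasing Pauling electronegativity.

K, Ga, Sn, As, I, Br

K is in period 4, group 1; Ga is in period 4, group 13; As is in period 4, group 15; Br is in period 4, group 17; Sn is in period 5, group 14; I is in period 5, group 17.
Electronegativity increases across a period and decreases down a group, tracking effective nuclear charge and atomic size.
Here both period and group differ, so the two effects have to be weighed against each other.
Ga > K: both are in period 4; the period trend gives Ga the larger value.
Sn > Ga: period and group pull opposite ways; the across-period shift dominates (1.96 vs 1.81).
As > Sn: relative to Sn, both the across-period and down-group shifts push As's electronegativity up.
I > As: the two effects oppose for this pair; the across-period effect wins (2.66 vs 2.18).
Br > I: they share group 17; the group trend gives Br the larger value.
Approximate values (Pauling): K 0.82, Ga 1.81, As 2.18, Br 2.96, Sn 1.96, I 2.66.
So from lowest to highest: K < Ga < Sn < As < I < Br.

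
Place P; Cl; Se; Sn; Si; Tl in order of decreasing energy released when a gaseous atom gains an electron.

Cl > Se > Si > Sn > P > Tl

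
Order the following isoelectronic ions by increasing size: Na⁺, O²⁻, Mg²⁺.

All of these have 10 electrons, so size is governed by nuclear charge alone: the more protons, the stronger the pull on the same electron cloud, and the smaller the ion.
Nuclear charges: Mg²⁺ (Z=12), Na⁺ (Z=11), O²⁻ (Z=8).
Smallest to largest: Mg²⁺ < Na⁺ < O²⁻.

Mg²⁺ < Na⁺ < O²⁻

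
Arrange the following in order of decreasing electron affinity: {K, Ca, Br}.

Br > K > Ca

K is in period 4, group 1; Ca is in period 4, group 2; Br is in period 4, group 17.
Atoms with high Z_eff and room in the valence shell (especially the halogens) have the most exothermic electron affinities.
All lie in period 4; the across-period trend (electron affinity increases left to right) applies, with the exception below.
Note the exception: K has a higher electron affinity than Ca, contrary to the simple trend — adding an electron to Ca (ns²) has to open a new, higher-energy np subshell, which is unfavourable.
For reference (kJ/mol): K 48, Ca 2, Br 325.
So from highest to lowest: Br > K > Ca.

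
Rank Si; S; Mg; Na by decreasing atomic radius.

Na is in period 3, group 1; Mg is in period 3, group 2; Si is in period 3, group 14; S is in period 3, group 16.
Radius decreases left→right (rising Z_eff, same n) and increases top→bottom (higher n).
All lie in period 3, so atomic radius increases right to left.
So from largest to smallest: Na > Mg > Si > S.

Na > Mg > Si > S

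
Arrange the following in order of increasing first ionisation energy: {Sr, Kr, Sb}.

Sr < Sb < Kr

IE₁ increases left→right with effective nuclear charge and decreases top→bottom as the valence shell moves farther out.
Neither a single period nor a single group — weigh both effects.
Sb > Sr: Sb lies to the right of Sr in period 5, so the across-period effect alone puts Sb higher.
Kr > Sb: relative to Sb, both the across-period and down-group shifts push Kr's first ionization energy up.
For reference (kJ/mol): Kr 1351, Sr 550, Sb 831.
So from lowest to highest: Sr < Sb < Kr.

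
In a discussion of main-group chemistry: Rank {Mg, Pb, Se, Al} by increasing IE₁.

Removing the outermost electron gets harder across a period and easier down a group.
Here both period and group differ, so the two effects have to be weighed against each other.
Pb > Al: period and group pull opposite ways; the across-period shift dominates (716 vs 578 kJ/mol).
Mg > Pb: period and group pull opposite ways; the down-group shift dominates (738 vs 716 kJ/mol).
Se > Mg: the two effects oppose for this pair; the across-period effect wins (941 vs 738 kJ/mol).
Note the exception: Mg has a higher first ionization energy than Al, contrary to the simple trend — Al's single 3p electron is easier to remove than one from Mg's filled 3s².
Tabulated first ionization energy (kJ/mol): Mg 738, Al 578, Se 941, Pb 716.
So from lowest to highest: Al < Pb < Mg < Se.

Al, Pb, Mg, Se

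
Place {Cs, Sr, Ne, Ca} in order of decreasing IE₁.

Ne, Ca, Sr, Cs

Ne is in period 2, group 18; Ca is in period 4, group 2; Sr is in period 5, group 2; Cs is in period 6, group 1.
Removing the outermost electron gets harder across a period and easier down a group.
Here both period and group differ, so the two effects have to be weighed against each other.
Sr > Cs: relative to Cs, both the across-period and down-group shifts push Sr's first ionization energy up.
Ca > Sr: they share group 2; the group trend gives Ca the larger value.
Ne > Ca: relative to Ca, both the across-period and down-group shifts push Ne's first ionization energy up.
For reference (kJ/mol): Ne 2081, Ca 590, Sr 550, Cs 376.
So from highest to lowest: Ne > Ca > Sr > Cs.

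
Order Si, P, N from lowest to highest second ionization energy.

IE_2 is the cost of taking one more electron from the +1 cation: Si⁺ still has 3 valence electrons; P⁺ still has 4 valence electrons; N⁺ still has 4 valence electrons.
All are still removing valence electrons, so compare the +1 ions as you would atoms: IE_2 generally rises across a period (higher Z_eff) and falls down a group (larger shell), subject to the usual subshell exceptions.
Valence configurations: Si⁺ [Ne]3s²3p¹, P⁺ [Ne]3s²3p², N⁺ [He]2s²2p².
Approximate IE_2 values (kJ/mol): Si 1577, P 1907, N 2856.
Hence IE_2: Si < P < N.

Si < P < N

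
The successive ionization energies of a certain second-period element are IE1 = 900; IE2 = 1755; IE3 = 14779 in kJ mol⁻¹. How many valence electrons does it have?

2

Look for the largest jump between consecutive ionization energies: IE3/IE2 ≈ 8.4, far larger than any earlier ratio.
That jump marks the point where a core electron is being removed. So the atom has 2 valence electrons.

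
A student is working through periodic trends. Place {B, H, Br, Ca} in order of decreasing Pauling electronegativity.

H is in period 1, group 1; B is in period 2, group 13; Ca is in period 4, group 2; Br is in period 4, group 17.
Atoms toward the upper right of the periodic table pull bonding electrons most strongly.
Here both period and group differ, so the two effects have to be weighed against each other.
B > Ca: relative to Ca, both the across-period and down-group shifts push B's electronegativity up.
H > B: the two effects oppose for this pair; the down-group effect wins (2.20 vs 2.04).
Br > H: the two effects oppose for this pair; the across-period effect wins (2.96 vs 2.20).
Tabulated electronegativity (Pauling): H 2.20, B 2.04, Ca 1.00, Br 2.96.
So from highest to lowest: Br > H > B > Ca.

Br, H, B, Ca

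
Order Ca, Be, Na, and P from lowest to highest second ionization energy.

Consider each +1 ion: Ca⁺ still has 1 valence electron; Be⁺ still has 1 valence electron; Na⁺ is the bare [Ne] core; P⁺ still has 4 valence electrons.
Core electrons are held far more tightly than valence electrons, so Na tops the IE_2 order.
Valence configurations: Ca⁺ [Ar]4s¹, Be⁺ [He]2s¹, P⁺ [Ne]3s²3p².
Approximate IE_2 values (kJ/mol): Ca 1145, Be 1757, Na 4562, P 1907.
So the second ionization energies run Ca < Be < P < Na.

Ca < Be < P < Na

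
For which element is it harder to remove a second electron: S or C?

C

IE_2 is the cost of taking one more electron from the +1 cation: S⁺ still has 5 valence electrons; C⁺ still has 3 valence electrons.
All are still removing valence electrons, so compare the +1 ions as you would atoms: IE_2 generally rises across a period (higher Z_eff) and falls down a group (larger shell), subject to the usual subshell exceptions.
Valence configurations: S⁺ [Ne]3s²3p³, C⁺ [He]2s²2p¹.
The numbers (kJ/mol): S 2252, C 2353.
Putting it together, IE_2: S < C.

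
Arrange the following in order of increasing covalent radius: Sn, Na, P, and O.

O is in period 2, group 16; Na is in period 3, group 1; P is in period 3, group 15; Sn is in period 5, group 14.
Across a period the added protons contract the valence shell; down a group each new principal shell makes the atom larger.
Here both period and group differ, so the two effects have to be weighed against each other.
P > O: both effects reinforce here, so P is clearly the larger of the two.
Sn > P: both effects reinforce here, so Sn is clearly the larger of the two.
Na > Sn: the two effects oppose for this pair; the across-period effect wins (155 vs 140 pm).
Approximate values (pm): O 63, Na 155, P 111, Sn 140.
So from smallest to largest: O < P < Sn < Na.

O, P, Sn, Na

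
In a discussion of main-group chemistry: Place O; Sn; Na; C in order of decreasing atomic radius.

Na > Sn > C > O

Moving right in a period, electrons are added to the same shell under a stronger nuclear pull, so atoms get smaller; moving down, a new shell is opened and atoms get larger.
Here both period and group differ, so the two effects have to be weighed against each other.
C > O: C lies to the left of O in period 2, so the across-period effect alone puts C larger.
Sn > C: Sn sits below C in group 14, so the down-group effect alone puts Sn larger.
Na > Sn: the two effects oppose for this pair; the across-period effect wins (155 vs 140 pm).
Tabulated atomic radius (pm): C 75, O 63, Na 155, Sn 140.
So from largest to smallest: Na > Sn > C > O.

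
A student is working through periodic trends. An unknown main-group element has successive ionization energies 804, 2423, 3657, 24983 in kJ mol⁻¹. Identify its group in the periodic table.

Look for the largest jump between consecutive ionization energies: IE4/IE3 ≈ 6.8, far larger than any earlier ratio.
That jump marks the point where a core electron is being removed. So the atom has 3 valence electrons.
A main-group element with 3 valence electrons is in group 13.

Group 13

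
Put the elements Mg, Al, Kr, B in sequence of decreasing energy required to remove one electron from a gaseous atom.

Kr, B, Mg, Al

B is in period 2, group 13; Mg is in period 3, group 2; Al is in period 3, group 13; Kr is in period 4, group 18.
First ionization energy rises across a period (greater Z_eff holds electrons more tightly) and falls down a group (valence electrons are farther from the nucleus).
Neither a single period nor a single group — weigh both effects.
Mg > Al: this pair runs against the simple trend — see the exception note.
B > Mg: relative to Mg, both the across-period and down-group shifts push B's first ionization energy up.
Kr > B: period and group pull opposite ways; the across-period shift dominates (1351 vs 801 kJ/mol).
Note the exception: Mg has a higher first ionization energy than Al, contrary to the simple trend — Al's single 3p electron is easier to remove than one from Mg's filled 3s².
Approximate values (kJ/mol): B 801, Mg 738, Al 578, Kr 1351.
So from highest to lowest: Kr > B > Mg > Al.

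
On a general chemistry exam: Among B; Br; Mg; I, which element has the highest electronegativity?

B is in period 2, group 13; Mg is in period 3, group 2; Br is in period 4, group 17; I is in period 5, group 17.
Atoms toward the upper right of the periodic table pull bonding electrons most strongly.
Neither a single period nor a single group — weigh both effects.
B > Mg: both effects reinforce here, so B is clearly the higher of the two.
I > B: period and group pull opposite ways; the across-period shift dominates (2.66 vs 2.04).
Br > I: they share group 17; the group trend gives Br the larger value.
Tabulated electronegativity (Pauling): B 2.04, Mg 1.31, Br 2.96, I 2.66.
The highest electronegativity among these belongs to Br.

Br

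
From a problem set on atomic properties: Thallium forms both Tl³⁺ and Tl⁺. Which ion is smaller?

Tl³⁺

Both ions have Z = 81 protons, but Tl³⁺ has lost more electrons, so its remaining electrons feel a larger effective nuclear charge per electron and are pulled in more tightly.
Higher positive charge → smaller ion, so Tl⁺ > Tl³⁺.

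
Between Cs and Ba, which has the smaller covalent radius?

Cs is in period 6, group 1; Ba is in period 6, group 2.
Atomic radius shrinks across a period as nuclear charge pulls the same shell inward, and grows down a group as new shells are added.
All lie in period 6, so atomic radius increases right to left.
So Ba has the smaller covalent radius (Ba < Cs).

Ba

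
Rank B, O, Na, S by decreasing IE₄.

After 3 electrons have been removed, what remains? B³⁺ is the bare [He] core; O³⁺ still has 3 valence electrons; Na³⁺ is already 2 electrons into the core; S³⁺ still has 3 valence electrons.
Core electrons are held far more tightly than valence electrons, so Na and B top the IE_4 order.
Valence configurations: O³⁺ [He]2s²2p¹, S³⁺ [Ne]3s²3p¹.
Tabulated IE_4 (kJ/mol): B 25026, O 7469, Na 9543, S 4556.
Hence IE_4: S < O < Na < B.

B > Na > O > S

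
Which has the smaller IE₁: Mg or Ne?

First ionization energy rises across a period (greater Z_eff holds electrons more tightly) and falls down a group (valence electrons are farther from the nucleus).
These span different periods and groups, so the two trends combine.
Ne > Mg: relative to Mg, both the across-period and down-group shifts push Ne's first ionization energy up.
Tabulated first ionization energy (kJ/mol): Ne 2081, Mg 738.
So Mg has the smaller IE₁ (Mg < Ne).

Mg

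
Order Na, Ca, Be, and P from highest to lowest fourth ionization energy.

After 3 electrons have been removed, what remains? Na³⁺ is already 2 electrons into the core; Ca³⁺ is already 1 electron into the core; Be³⁺ is already 1 electron into the core; P³⁺ still has 2 valence electrons.
Core electrons are held far more tightly than valence electrons, so Ca, Na and Be top the IE_4 order.
Approximate IE_4 values (kJ/mol): Na 9543, Ca 6491, Be 21007, P 4964.
Putting it together, IE_4: P < Ca < Na < Be.

Be > Na > Ca > P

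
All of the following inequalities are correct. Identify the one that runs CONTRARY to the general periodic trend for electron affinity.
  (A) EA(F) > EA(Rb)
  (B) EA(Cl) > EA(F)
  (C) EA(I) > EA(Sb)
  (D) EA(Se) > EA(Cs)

The general trend: electron affinity increases across a period and decreases down a group.
(A) F (period 2, group 17) vs Rb (period 5, group 1): the stated order agrees with the simple trend.
(B) Cl (period 3, group 17) vs F (period 2, group 17): the stated order contradicts the simple trend.
(C) I (period 5, group 17) vs Sb (period 5, group 15): the stated order agrees with the simple trend.
(D) Se (period 4, group 16) vs Cs (period 6, group 1): the stated order agrees with the simple trend.
The exception is (B): F's small 2p subshell makes the incoming electron feel strong e⁻–e⁻ repulsion, so Cl actually releases more energy on gaining an electron.

(B)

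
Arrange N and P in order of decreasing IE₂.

N > P

IE_2 is the cost of taking one more electron from the +1 cation: N⁺ still has 4 valence electrons; P⁺ still has 4 valence electrons.
All are still removing valence electrons, so compare the +1 ions as you would atoms: IE_2 generally rises across a period (higher Z_eff) and falls down a group (larger shell), subject to the usual subshell exceptions.
Valence configurations: N⁺ [He]2s²2p², P⁺ [Ne]3s²3p².
The numbers (kJ/mol): N 2856, P 1907.
So the second ionization energies run P < N.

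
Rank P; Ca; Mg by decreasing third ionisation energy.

The third ionization energy removes an electron from the +2 ion. For each element: P²⁺ still has 3 valence electrons; Ca²⁺ is the bare [Ar] core; Mg²⁺ is the bare [Ne] core.
Pulling an electron out of a noble-gas core costs far more than removing a remaining valence electron, so Ca and Mg sit at the high end of IE_3.
The numbers (kJ/mol): P 2914, Ca 4912, Mg 7733.
Hence IE_3: P < Ca < Mg.

Mg, Ca, P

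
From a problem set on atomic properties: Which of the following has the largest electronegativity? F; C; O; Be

EN rises left→right (higher Z_eff, smaller atoms) and falls top→bottom (larger, more shielded atoms).
All lie in period 2, so electronegativity increases left to right.
The largest electronegativity among these belongs to F.

F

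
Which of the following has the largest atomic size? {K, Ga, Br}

K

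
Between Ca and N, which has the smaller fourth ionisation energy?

Ca

After 3 electrons have been removed, what remains? Ca³⁺ is already 1 electron into the core; N³⁺ still has 2 valence electrons.
Usually core removal costs more than valence removal, but here the competition is close: a tightly held n=2 valence electron can cost more to remove than an n=3 core electron, so the actual values have to decide it.
Tabulated IE_4 (kJ/mol): Ca 6491, N 7475.
Hence IE_4: Ca < N.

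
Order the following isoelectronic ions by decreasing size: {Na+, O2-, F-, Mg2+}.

All of these have 10 electrons, so size is governed by nuclear charge alone: the more protons, the stronger the pull on the same electron cloud, and the smaller the ion.
Nuclear charges: Mg2+ (Z=12), Na+ (Z=11), F- (Z=9), O2- (Z=8).
Largest to smallest: O2- > F- > Na+ > Mg2+.

O2-, F-, Na+, Mg2+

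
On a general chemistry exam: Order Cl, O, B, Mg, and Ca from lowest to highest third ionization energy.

The third ionization energy removes an electron from the +2 ion. For each element: Cl²⁺ still has 5 valence electrons; O²⁺ still has 4 valence electrons; B²⁺ still has 1 valence electron; Mg²⁺ is the bare [Ne] core; Ca²⁺ is the bare [Ar] core.
Usually core removal costs more than valence removal, but here the competition is close: a tightly held n=2 valence electron can cost more to remove than an n=3 core electron, so the actual values have to decide it.
Valence configurations: Cl²⁺ [Ne]3s²3p³, O²⁺ [He]2s²2p², B²⁺ [He]2s¹.
Tabulated IE_3 (kJ/mol): Cl 3822, O 5300, B 3660, Mg 7733, Ca 4912.
Overall IE_3 order: B < Cl < Ca < O < Mg.

B < Cl < Ca < O < Mg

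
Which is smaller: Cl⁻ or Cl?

Forming Cl⁻ adds 1 electron to Cl. More electron–electron repulsion in the same shell, with unchanged nuclear charge, lets the cloud expand.
An anion is larger than its parent atom: Cl⁻ > Cl.

Cl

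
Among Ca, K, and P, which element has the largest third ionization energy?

Ca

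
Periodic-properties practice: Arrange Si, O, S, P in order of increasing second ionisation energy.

Si < P < S < O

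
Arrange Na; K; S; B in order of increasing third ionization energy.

S, B, K, Na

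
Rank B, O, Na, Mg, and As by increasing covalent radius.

O, B, As, Mg, Na

B is in period 2, group 13; O is in period 2, group 16; Na is in period 3, group 1; Mg is in period 3, group 2; As is in period 4, group 15.
Atomic radius shrinks across a period as nuclear charge pulls the same shell inward, and grows down a group as new shells are added.
These span different periods and groups, so the two trends combine.
B > O: B lies to the left of O in period 2, so the across-period effect alone puts B larger.
As > B: the two effects oppose for this pair; the down-group effect wins (121 vs 85 pm).
Mg > As: period and group pull opposite ways; the across-period shift dominates (139 vs 121 pm).
Na > Mg: both are in period 3; the period trend gives Na the larger value.
Tabulated atomic radius (pm): B 85, O 63, Na 155, Mg 139, As 121.
So from smallest to largest: O < B < As < Mg < Na.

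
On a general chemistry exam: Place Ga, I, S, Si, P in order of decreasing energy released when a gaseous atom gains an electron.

I > S > Si > P > Ga

Si is in period 3, group 14; P is in period 3, group 15; S is in period 3, group 16; Ga is in period 4, group 13; I is in period 5, group 17.
Electron affinity generally becomes more exothermic across a period toward the halogens and less exothermic down a group.
Neither a single period nor a single group — weigh both effects.
P > Ga: relative to Ga, both the across-period and down-group shifts push P's electron affinity up.
Si > P: this pair runs against the simple trend — see the exception note.
S > Si: S lies to the right of Si in period 3, so the across-period effect alone puts S higher.
I > S: the two effects oppose for this pair; the across-period effect wins (295 vs 200 kJ/mol).
Note the exception: Si has a higher electron affinity than P, contrary to the simple trend — adding an electron to P's half-filled 3p³ is unfavourable, so Si (3p²) has the more exothermic EA.
Tabulated electron affinity (kJ/mol): Si 134, P 72, S 200, Ga 29, I 295.
So from highest to lowest: I > S > Si > P > Ga.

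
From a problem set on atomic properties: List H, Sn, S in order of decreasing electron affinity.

H is in period 1, group 1; S is in period 3, group 16; Sn is in period 5, group 14.
Adding an electron releases more energy for atoms nearer the top right (short of the noble gases).
Here both period and group differ, so the two effects have to be weighed against each other.
Sn > H: the two effects oppose for this pair; the across-period effect wins (107 vs 73 kJ/mol).
S > Sn: both effects reinforce here, so S is clearly the higher of the two.
Approximate values (kJ/mol): H 73, S 200, Sn 107.
So from highest to lowest: S > Sn > H.

S > Sn > H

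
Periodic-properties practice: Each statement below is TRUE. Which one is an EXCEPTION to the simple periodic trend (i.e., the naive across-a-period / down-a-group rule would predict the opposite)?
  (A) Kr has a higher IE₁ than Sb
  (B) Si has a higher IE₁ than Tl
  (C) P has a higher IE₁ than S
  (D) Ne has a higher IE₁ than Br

The general trend: IE₁ increases across a period and decreases down a group.
(A) Kr (period 4, group 18) vs Sb (period 5, group 15): the stated order agrees with the simple trend.
(B) Si (period 3, group 14) vs Tl (period 6, group 13): the stated order agrees with the simple trend.
(C) P (period 3, group 15) vs S (period 3, group 16): the stated order contradicts the simple trend.
(D) Ne (period 2, group 18) vs Br (period 4, group 17): the stated order agrees with the simple trend.
The exception is (C): S (3p⁴) ionizes more easily than half-filled P (3p³) because the paired 3p electron in S is pushed out by e⁻–e⁻ repulsion.

(C)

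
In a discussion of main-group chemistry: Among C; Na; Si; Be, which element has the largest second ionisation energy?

After 1 electron has been removed, what remains? C⁺ still has 3 valence electrons; Na⁺ is the bare [Ne] core; Si⁺ still has 3 valence electrons; Be⁺ still has 1 valence electron.
Pulling an electron out of a noble-gas core costs far more than removing a remaining valence electron, so Na sits at the high end of IE_2.
Valence configurations: C⁺ [He]2s²2p¹, Si⁺ [Ne]3s²3p¹, Be⁺ [He]2s¹.
The numbers (kJ/mol): C 2353, Na 4562, Si 1577, Be 1757.
So the second ionization energies run Si < Be < C < Na.

Na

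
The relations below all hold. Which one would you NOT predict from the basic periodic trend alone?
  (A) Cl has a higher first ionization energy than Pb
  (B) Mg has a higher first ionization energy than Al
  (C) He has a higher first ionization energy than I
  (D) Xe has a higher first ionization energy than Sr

The general trend: first ionization energy increases across a period and decreases down a group.
(A) Cl (period 3, group 17) vs Pb (period 6, group 14): the stated order agrees with the simple trend.
(B) Mg (period 3, group 2) vs Al (period 3, group 13): the stated order contradicts the simple trend.
(C) He (period 1, group 18) vs I (period 5, group 17): the stated order agrees with the simple trend.
(D) Xe (period 5, group 18) vs Sr (period 5, group 2): the stated order agrees with the simple trend.
The exception is (B): Al's single 3p electron is easier to remove than one from Mg's filled 3s².

(B)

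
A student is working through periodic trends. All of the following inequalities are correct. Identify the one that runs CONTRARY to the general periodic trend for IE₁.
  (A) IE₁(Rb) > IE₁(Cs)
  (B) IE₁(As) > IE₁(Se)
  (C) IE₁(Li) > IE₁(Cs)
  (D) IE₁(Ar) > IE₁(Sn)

The general trend: IE₁ increases across a period and decreases down a group.
(A) Rb (period 5, group 1) vs Cs (period 6, group 1): the stated order agrees with the simple trend.
(B) As (period 4, group 15) vs Se (period 4, group 16): the stated order contradicts the simple trend.
(C) Li (period 2, group 1) vs Cs (period 6, group 1): the stated order agrees with the simple trend.
(D) Ar (period 3, group 18) vs Sn (period 5, group 14): the stated order agrees with the simple trend.
The exception is (B): Se (4p⁴) ionizes more easily than half-filled As (4p³).

(B)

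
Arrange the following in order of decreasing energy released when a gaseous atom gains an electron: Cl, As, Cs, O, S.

Cl, S, O, As, Cs

O is in period 2, group 16; S is in period 3, group 16; Cl is in period 3, group 17; As is in period 4, group 15; Cs is in period 6, group 1.
EA tends to increase across a period and decrease down a group, though the pattern is less regular than for IE or radius.
These span different periods and groups, so the two trends combine.
As > Cs: relative to Cs, both the across-period and down-group shifts push As's electron affinity up.
O > As: relative to As, both the across-period and down-group shifts push O's electron affinity up.
S > O: this pair runs against the simple trend — see the exception note.
Cl > S: both are in period 3; the period trend gives Cl the larger value.
Note the exception: S has a higher electron affinity than O, contrary to the simple trend — the compact 2p subshell of O repels the added electron more than S's larger 3p does.
Tabulated electron affinity (kJ/mol): O 141, S 200, Cl 349, As 78, Cs 46.
So from highest to lowest: Cl > S > O > As > Cs.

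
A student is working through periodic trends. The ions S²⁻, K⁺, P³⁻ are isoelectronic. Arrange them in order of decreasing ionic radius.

All of these have 18 electrons, so size is governed by nuclear charge alone: the more protons, the stronger the pull on the same electron cloud, and the smaller the ion.
Nuclear charges: K⁺ (Z=19), S²⁻ (Z=16), P³⁻ (Z=15).
Largest to smallest: P³⁻ > S²⁻ > K⁺.

P³⁻ > S²⁻ > K⁺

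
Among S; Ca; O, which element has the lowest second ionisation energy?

The second ionization energy removes an electron from the +1 ion. For each element: S⁺ still has 5 valence electrons; Ca⁺ still has 1 valence electron; O⁺ still has 5 valence electrons.
All are still removing valence electrons, so compare the +1 ions as you would atoms: IE_2 generally rises across a period (higher Z_eff) and falls down a group (larger shell), subject to the usual subshell exceptions.
Valence configurations: S⁺ [Ne]3s²3p³, Ca⁺ [Ar]4s¹, O⁺ [He]2s²2p³.
Approximate IE_2 values (kJ/mol): S 2252, Ca 1145, O 3388.
Hence IE_2: Ca < S < O.

Ca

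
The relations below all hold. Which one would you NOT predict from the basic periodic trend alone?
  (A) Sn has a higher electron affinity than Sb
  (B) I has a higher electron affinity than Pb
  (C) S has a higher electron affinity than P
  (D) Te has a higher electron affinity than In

The general trend: electron affinity increases across a period and decreases down a group.
(A) Sn (period 5, group 14) vs Sb (period 5, group 15): the stated order contradicts the simple trend.
(B) I (period 5, group 17) vs Pb (period 6, group 14): the stated order agrees with the simple trend.
(C) S (period 3, group 16) vs P (period 3, group 15): the stated order agrees with the simple trend.
(D) Te (period 5, group 16) vs In (period 5, group 13): the stated order agrees with the simple trend.
The exception is (A): adding an electron to Sb's half-filled 5p³ is unfavourable, so Sn has the more exothermic EA.

(A)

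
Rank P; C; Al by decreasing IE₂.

The second ionization energy removes an electron from the +1 ion. For each element: P⁺ still has 4 valence electrons; C⁺ still has 3 valence electrons; Al⁺ still has 2 valence electrons.
All are still removing valence electrons, so compare the +1 ions as you would atoms: IE_2 generally rises across a period (higher Z_eff) and falls down a group (larger shell), subject to the usual subshell exceptions.
Valence configurations: P⁺ [Ne]3s²3p², C⁺ [He]2s²2p¹, Al⁺ [Ne]3s².
Tabulated IE_2 (kJ/mol): P 1907, C 2353, Al 1817.
Overall IE_2 order: Al < P < C.

C > P > Al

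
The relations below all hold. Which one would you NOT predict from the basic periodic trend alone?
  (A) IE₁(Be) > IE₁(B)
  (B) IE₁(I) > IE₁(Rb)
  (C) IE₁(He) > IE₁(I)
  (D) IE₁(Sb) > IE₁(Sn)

(A)

The general trend: first ionisation energy increases across a period and decreases down a group.
(A) Be (period 2, group 2) vs B (period 2, group 13): the stated order contradicts the simple trend.
(B) I (period 5, group 17) vs Rb (period 5, group 1): the stated order agrees with the simple trend.
(C) He (period 1, group 18) vs I (period 5, group 17): the stated order agrees with the simple trend.
(D) Sb (period 5, group 15) vs Sn (period 5, group 14): the stated order agrees with the simple trend.
The exception is (A): removing B's lone 2p electron is easier than breaking Be's filled 2s².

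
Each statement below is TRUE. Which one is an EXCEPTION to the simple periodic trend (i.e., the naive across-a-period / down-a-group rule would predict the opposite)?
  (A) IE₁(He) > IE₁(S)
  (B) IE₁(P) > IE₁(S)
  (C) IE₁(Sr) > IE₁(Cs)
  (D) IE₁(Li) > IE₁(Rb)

(B)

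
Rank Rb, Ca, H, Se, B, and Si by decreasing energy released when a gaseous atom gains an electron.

Se > Si > H > Rb > B > Ca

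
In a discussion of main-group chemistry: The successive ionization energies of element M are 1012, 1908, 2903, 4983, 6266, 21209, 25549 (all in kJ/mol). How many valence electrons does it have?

Look for the largest jump between consecutive ionization energies: IE6/IE5 ≈ 3.4, far larger than any earlier ratio.
That jump marks the point where a core electron is being removed. So the atom has 5 valence electrons.

5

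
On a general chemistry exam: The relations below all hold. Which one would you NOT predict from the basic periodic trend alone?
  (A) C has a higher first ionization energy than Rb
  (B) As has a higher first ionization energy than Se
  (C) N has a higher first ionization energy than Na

(B)

The general trend: first ionization energy increases across a period and decreases down a group.
(A) C (period 2, group 14) vs Rb (period 5, group 1): the stated order agrees with the simple trend.
(B) As (period 4, group 15) vs Se (period 4, group 16): the stated order contradicts the simple trend.
(C) N (period 2, group 15) vs Na (period 3, group 1): the stated order agrees with the simple trend.
The exception is (B): Se (4p⁴) ionizes more easily than half-filled As (4p³).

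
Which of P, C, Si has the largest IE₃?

C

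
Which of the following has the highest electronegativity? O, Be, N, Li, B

O

Li is in period 2, group 1; Be is in period 2, group 2; B is in period 2, group 13; N is in period 2, group 15; O is in period 2, group 16.
Atoms toward the upper right of the periodic table pull bonding electrons most strongly.
All lie in period 2, so electronegativity increases left to right.
The highest electronegativity among these belongs to O.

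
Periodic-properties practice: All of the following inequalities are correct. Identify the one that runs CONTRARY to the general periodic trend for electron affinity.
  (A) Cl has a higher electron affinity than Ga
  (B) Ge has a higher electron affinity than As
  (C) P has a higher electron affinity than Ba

The general trend: electron affinity increases across a period and decreases down a group.
(A) Cl (period 3, group 17) vs Ga (period 4, group 13): the stated order agrees with the simple trend.
(B) Ge (period 4, group 14) vs As (period 4, group 15): the stated order contradicts the simple trend.
(C) P (period 3, group 15) vs Ba (period 6, group 2): the stated order agrees with the simple trend.
The exception is (B): adding an electron to As's half-filled 4p³ is unfavourable, so Ge (4p²) has the more exothermic EA.

(B)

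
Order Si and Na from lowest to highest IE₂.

Si < Na

Consider each +1 ion: Si⁺ still has 3 valence electrons; Na⁺ is the bare [Ne] core.
Core electrons are held far more tightly than valence electrons, so Na tops the IE_2 order.
Tabulated IE_2 (kJ/mol): Si 1577, Na 4562.
Overall IE_2 order: Si < Na.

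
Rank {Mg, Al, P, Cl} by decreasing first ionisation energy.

Mg is in period 3, group 2; Al is in period 3, group 13; P is in period 3, group 15; Cl is in period 3, group 17.
Across a period the outer electron is held more tightly (higher IE₁); down a group it sits in a higher shell, more shielded, and comes off more easily.
All lie in period 3; the across-period trend (first ionization energy increases left to right) applies, with the exception below.
Note the exception: Mg has a higher first ionization energy than Al, contrary to the simple trend — Al's single 3p electron is easier to remove than one from Mg's filled 3s².
For reference (kJ/mol): Mg 738, Al 578, P 1012, Cl 1251.
So from highest to lowest: Cl > P > Mg > Al.

Cl, P, Mg, Al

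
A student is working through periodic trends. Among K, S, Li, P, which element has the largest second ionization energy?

Li

The second ionization energy removes an electron from the +1 ion. For each element: K⁺ is the bare [Ar] core; S⁺ still has 5 valence electrons; Li⁺ is the bare [He] core; P⁺ still has 4 valence electrons.
Breaking into a closed-shell core is much more expensive than removing a leftover valence electron — K and Li have the largest IE_2 here.
Valence configurations: S⁺ [Ne]3s²3p³, P⁺ [Ne]3s²3p².
The numbers (kJ/mol): K 3052, S 2252, Li 7298, P 1907.
Putting it together, IE_2: P < S < K < Li.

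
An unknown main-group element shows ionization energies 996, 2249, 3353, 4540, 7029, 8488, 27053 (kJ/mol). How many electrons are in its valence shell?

6

Look for the largest jump between consecutive ionization energies: IE7/IE6 ≈ 3.2, far larger than any earlier ratio.
That jump marks the point where a core electron is being removed. So the atom has 6 valence electrons.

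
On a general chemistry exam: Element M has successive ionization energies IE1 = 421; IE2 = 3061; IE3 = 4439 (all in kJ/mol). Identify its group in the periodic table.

Look for the largest jump between consecutive ionization energies: IE2/IE1 ≈ 7.3, far larger than any earlier ratio.
That jump marks the point where a core electron is being removed. So the atom has 1 valence electron.
A main-group element with 1 valence electron is in group 1.

Group 1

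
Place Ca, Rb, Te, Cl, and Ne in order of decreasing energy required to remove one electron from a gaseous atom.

Ne is in period 2, group 18; Cl is in period 3, group 17; Ca is in period 4, group 2; Rb is in period 5, group 1; Te is in period 5, group 16.
Across a period the outer electron is held more tightly (higher IE₁); down a group it sits in a higher shell, more shielded, and comes off more easily.
Neither a single period nor a single group — weigh both effects.
Ca > Rb: relative to Rb, both the across-period and down-group shifts push Ca's first ionization energy up.
Te > Ca: the two effects oppose for this pair; the across-period effect wins (869 vs 590 kJ/mol).
Cl > Te: both effects reinforce here, so Cl is clearly the higher of the two.
Ne > Cl: relative to Cl, both the across-period and down-group shifts push Ne's first ionization energy up.
For reference (kJ/mol): Ne 2081, Cl 1251, Ca 590, Rb 403, Te 869.
So from highest to lowest: Ne > Cl > Te > Ca > Rb.

Ne, Cl, Te, Ca, Rb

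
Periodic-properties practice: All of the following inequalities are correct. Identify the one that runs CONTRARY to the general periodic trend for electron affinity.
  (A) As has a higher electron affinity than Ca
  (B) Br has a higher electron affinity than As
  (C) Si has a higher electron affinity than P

(C)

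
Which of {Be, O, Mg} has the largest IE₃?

Be

The third ionization energy removes an electron from the +2 ion. For each element: Be²⁺ is the bare [He] core; O²⁺ still has 4 valence electrons; Mg²⁺ is the bare [Ne] core.
Pulling an electron out of a noble-gas core costs far more than removing a remaining valence electron, so Mg and Be sit at the high end of IE_3.
Tabulated IE_3 (kJ/mol): Be 14849, O 5300, Mg 7733.
Overall IE_3 order: O < Mg < Be.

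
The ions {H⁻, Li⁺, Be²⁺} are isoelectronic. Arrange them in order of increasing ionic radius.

All of these have 2 electrons, so size is governed by nuclear charge alone: the more protons, the stronger the pull on the same electron cloud, and the smaller the ion.
Nuclear charges: Be²⁺ (Z=4), Li⁺ (Z=3), H⁻ (Z=1).
Smallest to largest: Be²⁺ < Li⁺ < H⁻.

Be²⁺ < Li⁺ < H⁻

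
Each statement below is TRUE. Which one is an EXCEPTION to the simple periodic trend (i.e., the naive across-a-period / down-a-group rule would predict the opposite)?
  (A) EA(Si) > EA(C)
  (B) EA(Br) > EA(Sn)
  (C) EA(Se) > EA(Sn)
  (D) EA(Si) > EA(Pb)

The general trend: electron affinity increases across a period and decreases down a group.
(A) Si (period 3, group 14) vs C (period 2, group 14): the stated order contradicts the simple trend.
(B) Br (period 4, group 17) vs Sn (period 5, group 14): the stated order agrees with the simple trend.
(C) Se (period 4, group 16) vs Sn (period 5, group 14): the stated order agrees with the simple trend.
(D) Si (period 3, group 14) vs Pb (period 6, group 14): the stated order agrees with the simple trend.
The exception is (A): Si's larger, more diffuse 3p orbitals accept an added electron slightly more readily than C's compact 2p.

(A)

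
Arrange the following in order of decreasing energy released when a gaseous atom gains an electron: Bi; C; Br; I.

C is in period 2, group 14; Br is in period 4, group 17; I is in period 5, group 17; Bi is in period 6, group 15.
Adding an electron releases more energy for atoms nearer the top right (short of the noble gases).
These span different periods and groups, so the two trends combine.
C > Bi: the two effects oppose for this pair; the down-group effect wins (122 vs 91 kJ/mol).
I > C: period and group pull opposite ways; the across-period shift dominates (295 vs 122 kJ/mol).
Br > I: Br sits above I in group 17, so the down-group effect alone puts Br higher.
Tabulated electron affinity (kJ/mol): C 122, Br 325, I 295, Bi 91.
So from highest to lowest: Br > I > C > Bi.

Br > I > C > Bi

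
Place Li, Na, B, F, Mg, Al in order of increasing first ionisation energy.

Na, Li, Al, Mg, B, F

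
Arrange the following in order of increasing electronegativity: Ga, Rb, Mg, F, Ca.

F is in period 2, group 17; Mg is in period 3, group 2; Ca is in period 4, group 2; Ga is in period 4, group 13; Rb is in period 5, group 1.
EN rises left→right (higher Z_eff, smaller atoms) and falls top→bottom (larger, more shielded atoms).
Neither a single period nor a single group — weigh both effects.
Ca > Rb: relative to Rb, both the across-period and down-group shifts push Ca's electronegativity up.
Mg > Ca: they share group 2; the group trend gives Mg the larger value.
Ga > Mg: the two effects oppose for this pair; the across-period effect wins (1.81 vs 1.31).
F > Ga: both effects reinforce here, so F is clearly the higher of the two.
Tabulated electronegativity (Pauling): F 3.98, Mg 1.31, Ca 1.00, Ga 1.81, Rb 0.82.
So from lowest to highest: Rb < Ca < Mg < Ga < F.

Rb, Ca, Mg, Ga, F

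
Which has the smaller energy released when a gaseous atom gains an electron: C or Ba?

Ba

Adding an electron releases more energy for atoms nearer the top right (short of the noble gases).
Neither a single period nor a single group — weigh both effects.
C > Ba: relative to Ba, both the across-period and down-group shifts push C's electron affinity up.
Tabulated electron affinity (kJ/mol): C 122, Ba 14.
So Ba has the smaller energy released when a gaseous atom gains an electron (Ba < C).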